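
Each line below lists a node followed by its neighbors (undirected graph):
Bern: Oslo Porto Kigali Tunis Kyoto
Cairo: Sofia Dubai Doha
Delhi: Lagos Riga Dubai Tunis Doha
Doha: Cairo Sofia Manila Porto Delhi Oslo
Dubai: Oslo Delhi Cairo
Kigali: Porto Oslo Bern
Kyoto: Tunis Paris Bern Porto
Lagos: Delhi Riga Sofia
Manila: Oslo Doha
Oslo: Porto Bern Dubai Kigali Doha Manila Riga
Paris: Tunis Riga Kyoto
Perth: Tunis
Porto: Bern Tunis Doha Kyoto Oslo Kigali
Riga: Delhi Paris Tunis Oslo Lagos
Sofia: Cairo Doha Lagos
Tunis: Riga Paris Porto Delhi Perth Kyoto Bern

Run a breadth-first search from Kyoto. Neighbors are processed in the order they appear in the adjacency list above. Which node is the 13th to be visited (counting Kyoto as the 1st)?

Visit Kyoto; enqueue Tunis, Paris, Bern, Porto → queue [Tunis, Paris, Bern, Porto]
Visit Tunis; enqueue Riga, Delhi, Perth → queue [Paris, Bern, Porto, Riga, Delhi, Perth]
Visit Paris → queue [Bern, Porto, Riga, Delhi, Perth]
Visit Bern; enqueue Oslo, Kigali → queue [Porto, Riga, Delhi, Perth, Oslo, Kigali]
Visit Porto; enqueue Doha → queue [Riga, Delhi, Perth, Oslo, Kigali, Doha]
Visit Riga; enqueue Lagos → queue [Delhi, Perth, Oslo, Kigali, Doha, Lagos]
Visit Delhi; enqueue Dubai → queue [Perth, Oslo, Kigali, Doha, Lagos, Dubai]
Visit Perth → queue [Oslo, Kigali, Doha, Lagos, Dubai]
Visit Oslo; enqueue Manila → queue [Kigali, Doha, Lagos, Dubai, Manila]
Visit Kigali → queue [Doha, Lagos, Dubai, Manila]
Visit Doha; enqueue Cairo, Sofia → queue [Lagos, Dubai, Manila, Cairo, Sofia]
Visit Lagos → queue [Dubai, Manila, Cairo, Sofia]
Visit Dubai → queue [Manila, Cairo, Sofia]
Visit Manila → queue [Cairo, Sofia]
Visit Cairo → queue [Sofia]
Visit Sofia → queue []

Visit order: Kyoto, Tunis, Paris, Bern, Porto, Riga, Delhi, Perth, Oslo, Kigali, Doha, Lagos, Dubai, Manila, Cairo, Sofia

Dubai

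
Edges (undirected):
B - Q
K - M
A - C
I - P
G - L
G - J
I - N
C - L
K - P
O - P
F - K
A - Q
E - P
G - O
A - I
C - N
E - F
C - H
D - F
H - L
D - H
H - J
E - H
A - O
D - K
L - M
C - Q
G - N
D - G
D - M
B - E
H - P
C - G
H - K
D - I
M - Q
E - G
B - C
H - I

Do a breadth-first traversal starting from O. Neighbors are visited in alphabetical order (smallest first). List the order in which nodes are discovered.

O A G P C I Q D E J L N H K B M F

Visit O; enqueue A, G, P → queue [A, G, P]
Visit A; enqueue C, I, Q → queue [G, P, C, I, Q]
Visit G; enqueue D, E, J, L, N → queue [P, C, I, Q, D, E, J, L, N]
Visit P; enqueue H, K → queue [C, I, Q, D, E, J, L, N, H, K]
Visit C; enqueue B → queue [I, Q, D, E, J, L, N, H, K, B]
Visit I → queue [Q, D, E, J, L, N, H, K, B]
Visit Q; enqueue M → queue [D, E, J, L, N, H, K, B, M]
Visit D; enqueue F → queue [E, J, L, N, H, K, B, M, F]
Visit E → queue [J, L, N, H, K, B, M, F]
Visit J → queue [L, N, H, K, B, M, F]
Visit L → queue [N, H, K, B, M, F]
Visit N → queue [H, K, B, M, F]
Visit H → queue [K, B, M, F]
Visit K → queue [B, M, F]
Visit B → queue [M, F]
Visit M → queue [F]
Visit F → queue []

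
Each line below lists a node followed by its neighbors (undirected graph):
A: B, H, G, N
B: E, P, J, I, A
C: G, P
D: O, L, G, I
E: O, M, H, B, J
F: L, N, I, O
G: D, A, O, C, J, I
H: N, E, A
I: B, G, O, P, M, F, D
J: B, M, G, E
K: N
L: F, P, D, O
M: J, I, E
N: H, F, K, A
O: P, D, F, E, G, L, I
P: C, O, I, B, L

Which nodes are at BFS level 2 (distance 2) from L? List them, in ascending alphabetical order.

Level 0: L
Level 1: D, F, O, P
Level 2: B, C, E, G, I, N
Level 3: A, H, J, K, M

B, C, E, G, I, N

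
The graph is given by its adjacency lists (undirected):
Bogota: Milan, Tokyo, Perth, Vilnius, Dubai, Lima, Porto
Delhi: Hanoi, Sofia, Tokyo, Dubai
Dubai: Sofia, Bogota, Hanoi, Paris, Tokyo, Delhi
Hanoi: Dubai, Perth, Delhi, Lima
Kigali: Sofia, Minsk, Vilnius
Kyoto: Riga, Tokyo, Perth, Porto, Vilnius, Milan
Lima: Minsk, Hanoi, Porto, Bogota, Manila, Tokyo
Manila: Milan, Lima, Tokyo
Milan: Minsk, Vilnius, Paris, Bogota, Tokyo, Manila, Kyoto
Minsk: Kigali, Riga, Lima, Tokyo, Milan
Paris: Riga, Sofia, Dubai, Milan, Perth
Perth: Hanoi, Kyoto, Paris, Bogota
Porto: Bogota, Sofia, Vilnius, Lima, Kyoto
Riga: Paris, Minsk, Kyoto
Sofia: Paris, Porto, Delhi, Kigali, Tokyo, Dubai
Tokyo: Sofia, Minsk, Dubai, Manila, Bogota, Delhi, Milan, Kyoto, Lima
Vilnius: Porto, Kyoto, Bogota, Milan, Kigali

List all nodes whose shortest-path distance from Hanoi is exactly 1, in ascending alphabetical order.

Delhi, Dubai, Lima, Perth

Level 0: Hanoi
Level 1: Delhi, Dubai, Lima, Perth
Level 2: Bogota, Kyoto, Manila, Minsk, Paris, Porto, Sofia, Tokyo
Level 3: Kigali, Milan, Riga, Vilnius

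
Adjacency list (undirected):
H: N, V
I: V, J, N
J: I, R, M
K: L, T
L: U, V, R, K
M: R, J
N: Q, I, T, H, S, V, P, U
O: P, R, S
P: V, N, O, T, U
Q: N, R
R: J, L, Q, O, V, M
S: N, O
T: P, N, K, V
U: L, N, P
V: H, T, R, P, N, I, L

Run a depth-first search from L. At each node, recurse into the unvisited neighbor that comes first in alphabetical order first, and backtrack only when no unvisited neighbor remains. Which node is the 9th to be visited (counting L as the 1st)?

Visit L
L → K
K → T
T → N
N → H
H → V
V → I
I → J
J → M
M → R
R → O
O → P
P → U
O → S
R → Q

Visit order: L, K, T, N, H, V, I, J, M, R, O, P, U, S, Q

M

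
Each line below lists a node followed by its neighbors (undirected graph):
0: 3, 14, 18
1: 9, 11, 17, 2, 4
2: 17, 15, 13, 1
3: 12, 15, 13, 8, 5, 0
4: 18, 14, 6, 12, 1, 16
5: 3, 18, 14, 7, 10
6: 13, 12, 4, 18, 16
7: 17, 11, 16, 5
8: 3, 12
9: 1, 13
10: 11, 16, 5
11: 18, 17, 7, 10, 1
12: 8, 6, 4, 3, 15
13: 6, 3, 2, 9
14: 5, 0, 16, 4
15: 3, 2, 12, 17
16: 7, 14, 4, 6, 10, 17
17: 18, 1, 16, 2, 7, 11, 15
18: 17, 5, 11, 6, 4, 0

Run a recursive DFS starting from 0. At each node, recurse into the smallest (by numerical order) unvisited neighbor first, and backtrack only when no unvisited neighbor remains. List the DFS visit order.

Visit 0
0 → 3
3 → 5
5 → 7
7 → 11
11 → 1
1 → 2
2 → 13
13 → 6
6 → 4
4 → 12
12 → 8
12 → 15
15 → 17
17 → 16
16 → 10
16 → 14
17 → 18
13 → 9

0, 3, 5, 7, 11, 1, 2, 13, 6, 4, 12, 8, 15, 17, 16, 10, 14, 18, 9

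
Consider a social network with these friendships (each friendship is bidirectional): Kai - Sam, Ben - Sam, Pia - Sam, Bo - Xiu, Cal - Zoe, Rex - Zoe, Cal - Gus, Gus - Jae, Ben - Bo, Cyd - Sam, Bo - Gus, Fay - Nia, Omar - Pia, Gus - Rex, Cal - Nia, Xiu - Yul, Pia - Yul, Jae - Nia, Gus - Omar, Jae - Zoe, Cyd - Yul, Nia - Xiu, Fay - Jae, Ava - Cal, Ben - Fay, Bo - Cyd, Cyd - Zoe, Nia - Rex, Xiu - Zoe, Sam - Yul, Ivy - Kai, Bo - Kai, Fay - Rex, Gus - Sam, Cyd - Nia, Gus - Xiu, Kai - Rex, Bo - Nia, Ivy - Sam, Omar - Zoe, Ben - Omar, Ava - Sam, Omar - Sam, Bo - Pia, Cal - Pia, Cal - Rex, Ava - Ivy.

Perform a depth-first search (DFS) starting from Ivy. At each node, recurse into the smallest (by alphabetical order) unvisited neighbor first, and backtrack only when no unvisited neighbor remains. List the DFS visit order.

Ivy → Ava → Cal → Gus → Bo → Ben → Fay → Jae → Nia → Cyd → Sam → Kai → Rex → Zoe → Omar → Pia → Yul → Xiu

Visit Ivy
Ivy → Ava
Ava → Cal
Cal → Gus
Gus → Bo
Bo → Ben
Ben → Fay
Fay → Jae
Jae → Nia
Nia → Cyd
Cyd → Sam
Sam → Kai
Kai → Rex
Rex → Zoe
Zoe → Omar
Omar → Pia
Pia → Yul
Yul → Xiu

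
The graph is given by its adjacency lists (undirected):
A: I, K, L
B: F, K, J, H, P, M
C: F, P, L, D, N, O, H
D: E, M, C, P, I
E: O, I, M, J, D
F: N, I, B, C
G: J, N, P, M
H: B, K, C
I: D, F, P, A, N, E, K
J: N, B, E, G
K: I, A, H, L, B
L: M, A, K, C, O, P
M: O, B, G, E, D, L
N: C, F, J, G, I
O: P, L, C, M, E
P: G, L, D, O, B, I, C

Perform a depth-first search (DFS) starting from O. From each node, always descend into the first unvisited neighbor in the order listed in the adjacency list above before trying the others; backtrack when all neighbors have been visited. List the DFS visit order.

Visit O
O → P
P → G
G → J
J → N
N → C
C → F
F → I
I → D
D → E
E → M
M → B
B → K
K → A
A → L
K → H

O P G J N C F I D E M B K A L H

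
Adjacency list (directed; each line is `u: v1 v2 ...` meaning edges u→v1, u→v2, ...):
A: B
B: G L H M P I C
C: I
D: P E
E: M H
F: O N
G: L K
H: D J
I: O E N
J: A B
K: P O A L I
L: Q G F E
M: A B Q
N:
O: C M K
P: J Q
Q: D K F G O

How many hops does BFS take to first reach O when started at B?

2

Level 0: B
Level 1: C, G, H, I, L, M, P
Level 2: A, D, E, F, J, K, N, O, Q
O first appears at level 2.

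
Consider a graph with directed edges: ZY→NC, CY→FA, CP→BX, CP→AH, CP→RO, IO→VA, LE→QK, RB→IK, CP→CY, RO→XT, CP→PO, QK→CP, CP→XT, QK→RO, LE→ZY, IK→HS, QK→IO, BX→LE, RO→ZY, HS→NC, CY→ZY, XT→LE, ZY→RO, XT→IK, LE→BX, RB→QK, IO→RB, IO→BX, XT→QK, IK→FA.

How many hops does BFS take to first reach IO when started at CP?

3

Level 0: CP
Level 1: AH, BX, CY, PO, RO, XT
Level 2: FA, IK, LE, QK, ZY
Level 3: HS, IO, NC
Level 4: RB, VA
IO first appears at level 3.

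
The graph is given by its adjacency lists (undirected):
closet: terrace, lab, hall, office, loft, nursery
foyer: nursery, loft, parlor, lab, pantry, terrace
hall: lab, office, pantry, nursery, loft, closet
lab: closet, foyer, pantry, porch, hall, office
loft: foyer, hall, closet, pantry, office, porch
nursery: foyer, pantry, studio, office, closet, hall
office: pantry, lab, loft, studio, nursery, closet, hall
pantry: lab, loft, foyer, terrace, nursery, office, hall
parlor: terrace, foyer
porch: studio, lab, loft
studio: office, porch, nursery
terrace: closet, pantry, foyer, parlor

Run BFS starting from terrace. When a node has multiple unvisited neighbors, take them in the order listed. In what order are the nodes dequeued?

terrace closet pantry foyer parlor lab hall office loft nursery porch studio

Visit terrace; enqueue closet, pantry, foyer, parlor → queue [closet, pantry, foyer, parlor]
Visit closet; enqueue lab, hall, office, loft, nursery → queue [pantry, foyer, parlor, lab, hall, office, loft, nursery]
Visit pantry → queue [foyer, parlor, lab, hall, office, loft, nursery]
Visit foyer → queue [parlor, lab, hall, office, loft, nursery]
Visit parlor → queue [lab, hall, office, loft, nursery]
Visit lab; enqueue porch → queue [hall, office, loft, nursery, porch]
Visit hall → queue [office, loft, nursery, porch]
Visit office; enqueue studio → queue [loft, nursery, porch, studio]
Visit loft → queue [nursery, porch, studio]
Visit nursery → queue [porch, studio]
Visit porch → queue [studio]
Visit studio → queue []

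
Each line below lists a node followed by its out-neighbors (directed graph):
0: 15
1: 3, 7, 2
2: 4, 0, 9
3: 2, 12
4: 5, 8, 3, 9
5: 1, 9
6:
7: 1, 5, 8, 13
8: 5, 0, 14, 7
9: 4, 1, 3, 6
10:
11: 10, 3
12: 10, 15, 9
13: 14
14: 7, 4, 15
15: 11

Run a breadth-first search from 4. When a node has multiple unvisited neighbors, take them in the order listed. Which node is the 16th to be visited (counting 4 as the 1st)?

Visit 4; enqueue 5, 8, 3, 9 → queue [5, 8, 3, 9]
Visit 5; enqueue 1 → queue [8, 3, 9, 1]
Visit 8; enqueue 0, 14, 7 → queue [3, 9, 1, 0, 14, 7]
Visit 3; enqueue 2, 12 → queue [9, 1, 0, 14, 7, 2, 12]
Visit 9; enqueue 6 → queue [1, 0, 14, 7, 2, 12, 6]
Visit 1 → queue [0, 14, 7, 2, 12, 6]
Visit 0; enqueue 15 → queue [14, 7, 2, 12, 6, 15]
Visit 14 → queue [7, 2, 12, 6, 15]
Visit 7; enqueue 13 → queue [2, 12, 6, 15, 13]
Visit 2 → queue [12, 6, 15, 13]
Visit 12; enqueue 10 → queue [6, 15, 13, 10]
Visit 6 → queue [15, 13, 10]
Visit 15; enqueue 11 → queue [13, 10, 11]
Visit 13 → queue [10, 11]
Visit 10 → queue [11]
Visit 11 → queue []

Visit order: 4, 5, 8, 3, 9, 1, 0, 14, 7, 2, 12, 6, 15, 13, 10, 11

11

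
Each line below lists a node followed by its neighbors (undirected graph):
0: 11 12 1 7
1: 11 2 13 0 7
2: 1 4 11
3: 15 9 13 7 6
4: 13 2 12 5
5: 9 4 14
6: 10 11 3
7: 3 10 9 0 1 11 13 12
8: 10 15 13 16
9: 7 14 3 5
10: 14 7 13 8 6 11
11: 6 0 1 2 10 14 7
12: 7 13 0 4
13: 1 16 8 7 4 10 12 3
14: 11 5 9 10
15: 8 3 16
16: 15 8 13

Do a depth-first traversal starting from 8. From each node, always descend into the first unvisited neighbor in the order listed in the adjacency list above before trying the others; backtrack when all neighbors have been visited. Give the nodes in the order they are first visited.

Visit 8
8 → 10
10 → 14
14 → 11
11 → 6
6 → 3
3 → 15
15 → 16
16 → 13
13 → 1
1 → 2
2 → 4
4 → 12
12 → 7
7 → 9
9 → 5
7 → 0

8 10 14 11 6 3 15 16 13 1 2 4 12 7 9 5 0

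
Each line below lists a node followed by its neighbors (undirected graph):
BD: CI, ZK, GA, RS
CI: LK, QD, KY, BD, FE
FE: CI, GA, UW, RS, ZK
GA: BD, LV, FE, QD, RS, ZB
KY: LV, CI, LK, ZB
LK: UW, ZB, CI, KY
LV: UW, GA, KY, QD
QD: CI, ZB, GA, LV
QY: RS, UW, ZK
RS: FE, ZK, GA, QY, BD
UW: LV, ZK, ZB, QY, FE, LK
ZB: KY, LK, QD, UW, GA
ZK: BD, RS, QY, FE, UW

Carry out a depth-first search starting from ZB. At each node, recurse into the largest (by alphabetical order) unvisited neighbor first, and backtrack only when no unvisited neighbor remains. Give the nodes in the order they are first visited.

Visit ZB
ZB → UW
UW → ZK
ZK → RS
RS → QY
RS → GA
GA → QD
QD → LV
LV → KY
KY → LK
LK → CI
CI → FE
CI → BD

ZB, UW, ZK, RS, QY, GA, QD, LV, KY, LK, CI, FE, BD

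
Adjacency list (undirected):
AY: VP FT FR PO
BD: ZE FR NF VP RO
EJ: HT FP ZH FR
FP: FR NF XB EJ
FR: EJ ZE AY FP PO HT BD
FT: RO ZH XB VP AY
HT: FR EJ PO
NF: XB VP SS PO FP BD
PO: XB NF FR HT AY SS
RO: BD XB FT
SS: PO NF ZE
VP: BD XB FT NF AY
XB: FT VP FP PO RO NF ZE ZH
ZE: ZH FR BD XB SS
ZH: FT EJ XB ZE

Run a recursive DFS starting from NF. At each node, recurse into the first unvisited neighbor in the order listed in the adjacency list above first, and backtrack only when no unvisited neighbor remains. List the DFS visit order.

NF, XB, FT, RO, BD, ZE, ZH, EJ, HT, FR, AY, VP, PO, SS, FP

Visit NF
NF → XB
XB → FT
FT → RO
RO → BD
BD → ZE
ZE → ZH
ZH → EJ
EJ → HT
HT → FR
FR → AY
AY → VP
AY → PO
PO → SS
FR → FP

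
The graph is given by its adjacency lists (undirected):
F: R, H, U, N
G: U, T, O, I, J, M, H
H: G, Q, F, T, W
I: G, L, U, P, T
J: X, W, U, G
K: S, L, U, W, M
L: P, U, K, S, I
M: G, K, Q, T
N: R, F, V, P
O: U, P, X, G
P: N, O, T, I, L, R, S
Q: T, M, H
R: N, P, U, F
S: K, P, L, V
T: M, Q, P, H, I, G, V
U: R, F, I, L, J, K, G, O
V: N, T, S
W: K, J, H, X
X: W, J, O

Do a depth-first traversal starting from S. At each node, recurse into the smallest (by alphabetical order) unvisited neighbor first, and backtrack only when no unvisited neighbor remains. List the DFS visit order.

S, K, L, I, G, H, F, N, P, O, U, J, W, X, R, T, M, Q, V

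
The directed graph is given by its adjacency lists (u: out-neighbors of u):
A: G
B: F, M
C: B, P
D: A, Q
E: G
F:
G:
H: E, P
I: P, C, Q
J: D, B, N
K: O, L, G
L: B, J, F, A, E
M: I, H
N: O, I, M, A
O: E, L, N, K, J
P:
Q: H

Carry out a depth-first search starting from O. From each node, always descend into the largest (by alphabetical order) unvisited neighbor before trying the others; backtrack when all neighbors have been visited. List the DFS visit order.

Visit O
O → N
N → M
M → I
I → Q
Q → H
H → P
H → E
E → G
I → C
C → B
B → F
N → A
O → L
L → J
J → D
O → K

O N M I Q H P E G C B F A L J D K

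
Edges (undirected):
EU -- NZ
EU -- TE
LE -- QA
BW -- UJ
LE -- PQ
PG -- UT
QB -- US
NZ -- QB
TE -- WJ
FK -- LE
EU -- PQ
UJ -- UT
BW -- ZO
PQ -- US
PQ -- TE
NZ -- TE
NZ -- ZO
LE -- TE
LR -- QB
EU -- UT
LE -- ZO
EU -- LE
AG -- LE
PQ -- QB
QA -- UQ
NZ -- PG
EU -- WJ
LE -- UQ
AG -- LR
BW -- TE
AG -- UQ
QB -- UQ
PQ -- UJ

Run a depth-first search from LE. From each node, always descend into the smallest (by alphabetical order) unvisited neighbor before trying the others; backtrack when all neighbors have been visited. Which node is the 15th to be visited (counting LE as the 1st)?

US

Visit LE
LE → AG
AG → LR
LR → QB
QB → NZ
NZ → EU
EU → PQ
PQ → TE
TE → BW
BW → UJ
UJ → UT
UT → PG
BW → ZO
TE → WJ
PQ → US
QB → UQ
UQ → QA
LE → FK

Visit order: LE, AG, LR, QB, NZ, EU, PQ, TE, BW, UJ, UT, PG, ZO, WJ, US, UQ, QA, FK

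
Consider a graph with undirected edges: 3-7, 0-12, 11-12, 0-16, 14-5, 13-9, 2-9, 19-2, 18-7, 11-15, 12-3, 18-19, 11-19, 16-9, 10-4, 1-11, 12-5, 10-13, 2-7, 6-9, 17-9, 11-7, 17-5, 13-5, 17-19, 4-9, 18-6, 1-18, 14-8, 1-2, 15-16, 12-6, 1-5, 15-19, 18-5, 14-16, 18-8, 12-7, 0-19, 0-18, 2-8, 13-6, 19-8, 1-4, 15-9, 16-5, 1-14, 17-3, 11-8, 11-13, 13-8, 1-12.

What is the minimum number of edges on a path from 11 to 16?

2

Level 0: 11
Level 1: 1, 7, 8, 12, 13, 15, 19
Level 2: 0, 2, 3, 4, 5, 6, 9, 10, 14, 16, 17, 18
16 first appears at level 2.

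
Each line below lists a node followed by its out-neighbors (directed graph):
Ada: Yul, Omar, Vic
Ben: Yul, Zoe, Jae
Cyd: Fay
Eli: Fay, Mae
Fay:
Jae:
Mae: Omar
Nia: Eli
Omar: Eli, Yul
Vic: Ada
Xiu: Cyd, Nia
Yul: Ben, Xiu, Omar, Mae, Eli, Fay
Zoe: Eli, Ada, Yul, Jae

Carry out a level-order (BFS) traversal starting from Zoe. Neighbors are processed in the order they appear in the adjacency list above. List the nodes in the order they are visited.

Zoe → Eli → Ada → Yul → Jae → Fay → Mae → Omar → Vic → Ben → Xiu → Cyd → Nia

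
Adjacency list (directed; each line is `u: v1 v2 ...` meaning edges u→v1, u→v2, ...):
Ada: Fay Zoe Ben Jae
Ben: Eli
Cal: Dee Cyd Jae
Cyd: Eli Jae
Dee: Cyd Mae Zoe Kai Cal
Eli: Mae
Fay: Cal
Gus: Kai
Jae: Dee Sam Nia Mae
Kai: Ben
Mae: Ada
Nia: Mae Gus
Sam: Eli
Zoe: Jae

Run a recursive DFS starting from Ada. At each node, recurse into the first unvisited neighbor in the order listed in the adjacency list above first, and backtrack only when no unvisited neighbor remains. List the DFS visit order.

Ada, Fay, Cal, Dee, Cyd, Eli, Mae, Jae, Sam, Nia, Gus, Kai, Ben, Zoe

Visit Ada
Ada → Fay
Fay → Cal
Cal → Dee
Dee → Cyd
Cyd → Eli
Eli → Mae
Cyd → Jae
Jae → Sam
Jae → Nia
Nia → Gus
Gus → Kai
Kai → Ben
Dee → Zoe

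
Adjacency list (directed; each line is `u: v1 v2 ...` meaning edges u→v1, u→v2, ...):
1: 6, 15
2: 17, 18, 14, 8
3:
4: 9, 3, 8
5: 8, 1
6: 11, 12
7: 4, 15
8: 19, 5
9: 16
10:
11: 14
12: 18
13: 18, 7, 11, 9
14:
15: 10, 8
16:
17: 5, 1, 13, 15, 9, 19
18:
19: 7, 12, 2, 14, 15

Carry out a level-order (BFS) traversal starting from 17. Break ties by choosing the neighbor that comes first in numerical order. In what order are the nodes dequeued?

Visit 17; enqueue 1, 5, 9, 13, 15, 19 → queue [1, 5, 9, 13, 15, 19]
Visit 1; enqueue 6 → queue [5, 9, 13, 15, 19, 6]
Visit 5; enqueue 8 → queue [9, 13, 15, 19, 6, 8]
Visit 9; enqueue 16 → queue [13, 15, 19, 6, 8, 16]
Visit 13; enqueue 7, 11, 18 → queue [15, 19, 6, 8, 16, 7, 11, 18]
Visit 15; enqueue 10 → queue [19, 6, 8, 16, 7, 11, 18, 10]
Visit 19; enqueue 2, 12, 14 → queue [6, 8, 16, 7, 11, 18, 10, 2, 12, 14]
Visit 6 → queue [8, 16, 7, 11, 18, 10, 2, 12, 14]
Visit 8 → queue [16, 7, 11, 18, 10, 2, 12, 14]
Visit 16 → queue [7, 11, 18, 10, 2, 12, 14]
Visit 7; enqueue 4 → queue [11, 18, 10, 2, 12, 14, 4]
Visit 11 → queue [18, 10, 2, 12, 14, 4]
Visit 18 → queue [10, 2, 12, 14, 4]
Visit 10 → queue [2, 12, 14, 4]
Visit 2 → queue [12, 14, 4]
Visit 12 → queue [14, 4]
Visit 14 → queue [4]
Visit 4; enqueue 3 → queue [3]
Visit 3 → queue []

17 1 5 9 13 15 19 6 8 16 7 11 18 10 2 12 14 4 3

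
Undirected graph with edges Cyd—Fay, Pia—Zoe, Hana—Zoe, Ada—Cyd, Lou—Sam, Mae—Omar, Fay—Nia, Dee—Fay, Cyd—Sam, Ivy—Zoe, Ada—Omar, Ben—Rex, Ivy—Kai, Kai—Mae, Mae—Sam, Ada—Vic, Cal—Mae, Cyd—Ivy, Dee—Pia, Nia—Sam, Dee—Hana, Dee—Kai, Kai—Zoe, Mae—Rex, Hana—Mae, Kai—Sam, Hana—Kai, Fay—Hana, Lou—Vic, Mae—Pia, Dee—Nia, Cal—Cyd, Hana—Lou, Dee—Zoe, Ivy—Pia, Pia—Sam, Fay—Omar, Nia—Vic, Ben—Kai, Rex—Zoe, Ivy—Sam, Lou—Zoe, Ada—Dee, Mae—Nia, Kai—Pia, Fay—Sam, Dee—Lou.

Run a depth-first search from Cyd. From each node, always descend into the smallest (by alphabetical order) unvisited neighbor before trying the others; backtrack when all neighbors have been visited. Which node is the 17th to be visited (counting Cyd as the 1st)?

Vic

Visit Cyd
Cyd → Ada
Ada → Dee
Dee → Fay
Fay → Hana
Hana → Kai
Kai → Ben
Ben → Rex
Rex → Mae
Mae → Cal
Mae → Nia
Nia → Sam
Sam → Ivy
Ivy → Pia
Pia → Zoe
Zoe → Lou
Lou → Vic
Mae → Omar

Visit order: Cyd, Ada, Dee, Fay, Hana, Kai, Ben, Rex, Mae, Cal, Nia, Sam, Ivy, Pia, Zoe, Lou, Vic, Omar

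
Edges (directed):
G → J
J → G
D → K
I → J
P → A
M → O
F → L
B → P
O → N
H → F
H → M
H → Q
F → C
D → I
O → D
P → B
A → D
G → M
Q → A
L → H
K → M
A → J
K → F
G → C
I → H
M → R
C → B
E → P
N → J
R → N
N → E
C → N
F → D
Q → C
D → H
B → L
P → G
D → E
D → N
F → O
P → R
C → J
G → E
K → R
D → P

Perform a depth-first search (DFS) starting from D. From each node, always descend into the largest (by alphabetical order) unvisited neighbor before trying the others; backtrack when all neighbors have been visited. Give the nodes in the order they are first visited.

Visit D
D → P
P → R
R → N
N → J
J → G
G → M
M → O
G → E
G → C
C → B
B → L
L → H
H → Q
Q → A
H → F
D → K
D → I

D, P, R, N, J, G, M, O, E, C, B, L, H, Q, A, F, K, I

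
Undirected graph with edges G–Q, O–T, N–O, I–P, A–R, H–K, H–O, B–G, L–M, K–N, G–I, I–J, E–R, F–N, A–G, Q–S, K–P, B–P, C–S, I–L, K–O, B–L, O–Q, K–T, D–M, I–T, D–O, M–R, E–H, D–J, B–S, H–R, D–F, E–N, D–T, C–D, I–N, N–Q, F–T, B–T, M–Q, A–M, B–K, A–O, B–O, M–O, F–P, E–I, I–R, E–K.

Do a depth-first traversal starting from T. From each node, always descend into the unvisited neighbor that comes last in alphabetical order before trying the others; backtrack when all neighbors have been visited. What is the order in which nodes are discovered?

T, O, Q, S, C, D, M, R, I, P, K, N, F, E, H, B, L, G, A, J

Visit T
T → O
O → Q
Q → S
S → C
C → D
D → M
M → R
R → I
I → P
P → K
K → N
N → F
N → E
E → H
K → B
B → L
B → G
G → A
I → J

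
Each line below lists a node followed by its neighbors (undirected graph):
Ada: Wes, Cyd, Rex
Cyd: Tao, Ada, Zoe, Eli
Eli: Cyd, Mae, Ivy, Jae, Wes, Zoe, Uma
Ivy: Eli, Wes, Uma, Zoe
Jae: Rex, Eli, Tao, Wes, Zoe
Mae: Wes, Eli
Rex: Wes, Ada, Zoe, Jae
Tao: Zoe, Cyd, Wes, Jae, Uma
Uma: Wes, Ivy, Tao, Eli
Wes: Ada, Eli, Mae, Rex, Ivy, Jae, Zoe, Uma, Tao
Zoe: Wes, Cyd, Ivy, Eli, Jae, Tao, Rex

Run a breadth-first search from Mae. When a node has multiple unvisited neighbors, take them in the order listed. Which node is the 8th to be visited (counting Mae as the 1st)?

Visit Mae; enqueue Wes, Eli → queue [Wes, Eli]
Visit Wes; enqueue Ada, Rex, Ivy, Jae, Zoe, Uma, Tao → queue [Eli, Ada, Rex, Ivy, Jae, Zoe, Uma, Tao]
Visit Eli; enqueue Cyd → queue [Ada, Rex, Ivy, Jae, Zoe, Uma, Tao, Cyd]
Visit Ada → queue [Rex, Ivy, Jae, Zoe, Uma, Tao, Cyd]
Visit Rex → queue [Ivy, Jae, Zoe, Uma, Tao, Cyd]
Visit Ivy → queue [Jae, Zoe, Uma, Tao, Cyd]
Visit Jae → queue [Zoe, Uma, Tao, Cyd]
Visit Zoe → queue [Uma, Tao, Cyd]
Visit Uma → queue [Tao, Cyd]
Visit Tao → queue [Cyd]
Visit Cyd → queue []

Visit order: Mae, Wes, Eli, Ada, Rex, Ivy, Jae, Zoe, Uma, Tao, Cyd

Zoe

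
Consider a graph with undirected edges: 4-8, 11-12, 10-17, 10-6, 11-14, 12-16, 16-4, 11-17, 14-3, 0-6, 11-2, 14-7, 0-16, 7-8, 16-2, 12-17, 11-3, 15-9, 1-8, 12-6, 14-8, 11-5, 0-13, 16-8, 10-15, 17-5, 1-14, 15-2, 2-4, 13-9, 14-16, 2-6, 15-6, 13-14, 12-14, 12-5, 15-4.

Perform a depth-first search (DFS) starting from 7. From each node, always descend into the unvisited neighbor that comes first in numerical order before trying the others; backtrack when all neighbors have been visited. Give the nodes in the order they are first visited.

Visit 7
7 → 8
8 → 1
1 → 14
14 → 3
3 → 11
11 → 2
2 → 4
4 → 15
15 → 6
6 → 0
0 → 13
13 → 9
0 → 16
16 → 12
12 → 5
5 → 17
17 → 10

7, 8, 1, 14, 3, 11, 2, 4, 15, 6, 0, 13, 9, 16, 12, 5, 17, 10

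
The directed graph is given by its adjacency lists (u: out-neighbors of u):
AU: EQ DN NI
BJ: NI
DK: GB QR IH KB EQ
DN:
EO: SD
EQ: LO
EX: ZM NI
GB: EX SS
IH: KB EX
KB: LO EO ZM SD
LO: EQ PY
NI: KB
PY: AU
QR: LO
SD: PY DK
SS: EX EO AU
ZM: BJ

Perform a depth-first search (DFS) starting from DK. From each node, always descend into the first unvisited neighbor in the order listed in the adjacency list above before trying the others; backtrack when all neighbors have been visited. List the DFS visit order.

DK, GB, EX, ZM, BJ, NI, KB, LO, EQ, PY, AU, DN, EO, SD, SS, QR, IH

Visit DK
DK → GB
GB → EX
EX → ZM
ZM → BJ
BJ → NI
NI → KB
KB → LO
LO → EQ
LO → PY
PY → AU
AU → DN
KB → EO
EO → SD
GB → SS
DK → QR
DK → IH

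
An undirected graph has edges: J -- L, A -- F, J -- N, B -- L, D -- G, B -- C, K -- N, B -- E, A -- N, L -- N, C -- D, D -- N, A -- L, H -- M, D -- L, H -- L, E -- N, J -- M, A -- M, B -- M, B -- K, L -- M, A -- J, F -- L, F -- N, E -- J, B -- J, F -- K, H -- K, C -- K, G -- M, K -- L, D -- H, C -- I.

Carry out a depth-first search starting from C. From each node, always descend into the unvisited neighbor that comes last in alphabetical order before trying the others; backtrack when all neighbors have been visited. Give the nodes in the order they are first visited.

C -> K -> N -> L -> M -> J -> E -> B -> A -> F -> H -> D -> G -> I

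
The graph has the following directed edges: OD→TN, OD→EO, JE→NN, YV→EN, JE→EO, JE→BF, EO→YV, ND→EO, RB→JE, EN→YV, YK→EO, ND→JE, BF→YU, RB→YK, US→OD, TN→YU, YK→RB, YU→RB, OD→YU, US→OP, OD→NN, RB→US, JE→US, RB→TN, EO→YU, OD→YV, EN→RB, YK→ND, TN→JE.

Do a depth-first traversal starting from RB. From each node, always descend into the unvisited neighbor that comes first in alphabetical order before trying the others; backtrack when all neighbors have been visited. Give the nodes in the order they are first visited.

Visit RB
RB → JE
JE → BF
BF → YU
JE → EO
EO → YV
YV → EN
JE → NN
JE → US
US → OD
OD → TN
US → OP
RB → YK
YK → ND

RB → JE → BF → YU → EO → YV → EN → NN → US → OD → TN → OP → YK → ND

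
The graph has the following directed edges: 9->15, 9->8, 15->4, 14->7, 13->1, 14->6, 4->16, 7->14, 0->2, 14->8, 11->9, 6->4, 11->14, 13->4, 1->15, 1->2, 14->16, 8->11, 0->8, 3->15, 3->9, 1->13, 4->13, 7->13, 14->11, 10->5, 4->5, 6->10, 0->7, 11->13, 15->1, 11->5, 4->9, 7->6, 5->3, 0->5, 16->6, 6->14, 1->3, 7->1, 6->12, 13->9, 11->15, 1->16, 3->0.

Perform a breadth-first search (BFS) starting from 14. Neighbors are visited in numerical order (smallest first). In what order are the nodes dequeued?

Visit 14; enqueue 6, 7, 8, 11, 16 → queue [6, 7, 8, 11, 16]
Visit 6; enqueue 4, 10, 12 → queue [7, 8, 11, 16, 4, 10, 12]
Visit 7; enqueue 1, 13 → queue [8, 11, 16, 4, 10, 12, 1, 13]
Visit 8 → queue [11, 16, 4, 10, 12, 1, 13]
Visit 11; enqueue 5, 9, 15 → queue [16, 4, 10, 12, 1, 13, 5, 9, 15]
Visit 16 → queue [4, 10, 12, 1, 13, 5, 9, 15]
Visit 4 → queue [10, 12, 1, 13, 5, 9, 15]
Visit 10 → queue [12, 1, 13, 5, 9, 15]
Visit 12 → queue [1, 13, 5, 9, 15]
Visit 1; enqueue 2, 3 → queue [13, 5, 9, 15, 2, 3]
Visit 13 → queue [5, 9, 15, 2, 3]
Visit 5 → queue [9, 15, 2, 3]
Visit 9 → queue [15, 2, 3]
Visit 15 → queue [2, 3]
Visit 2 → queue [3]
Visit 3; enqueue 0 → queue [0]
Visit 0 → queue []

14 → 6 → 7 → 8 → 11 → 16 → 4 → 10 → 12 → 1 → 13 → 5 → 9 → 15 → 2 → 3 → 0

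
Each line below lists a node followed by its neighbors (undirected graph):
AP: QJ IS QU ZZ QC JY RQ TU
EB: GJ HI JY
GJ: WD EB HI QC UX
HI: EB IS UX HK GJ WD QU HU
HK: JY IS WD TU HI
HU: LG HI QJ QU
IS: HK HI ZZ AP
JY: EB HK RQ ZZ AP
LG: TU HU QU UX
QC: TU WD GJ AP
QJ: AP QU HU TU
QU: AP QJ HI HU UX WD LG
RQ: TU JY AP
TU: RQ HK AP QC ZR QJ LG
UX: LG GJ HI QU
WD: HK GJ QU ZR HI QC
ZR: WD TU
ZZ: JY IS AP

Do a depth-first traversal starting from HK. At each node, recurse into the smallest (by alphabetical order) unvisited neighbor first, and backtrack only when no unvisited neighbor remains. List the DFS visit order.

HK -> HI -> EB -> GJ -> QC -> AP -> IS -> ZZ -> JY -> RQ -> TU -> LG -> HU -> QJ -> QU -> UX -> WD -> ZR

Visit HK
HK → HI
HI → EB
EB → GJ
GJ → QC
QC → AP
AP → IS
IS → ZZ
ZZ → JY
JY → RQ
RQ → TU
TU → LG
LG → HU
HU → QJ
QJ → QU
QU → UX
QU → WD
WD → ZR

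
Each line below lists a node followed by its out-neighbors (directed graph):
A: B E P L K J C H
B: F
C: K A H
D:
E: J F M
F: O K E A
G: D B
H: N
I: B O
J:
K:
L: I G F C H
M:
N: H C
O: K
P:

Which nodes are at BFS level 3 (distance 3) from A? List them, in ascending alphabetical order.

Level 0: A
Level 1: B, C, E, H, J, K, L, P
Level 2: F, G, I, M, N
Level 3: D, O

D, O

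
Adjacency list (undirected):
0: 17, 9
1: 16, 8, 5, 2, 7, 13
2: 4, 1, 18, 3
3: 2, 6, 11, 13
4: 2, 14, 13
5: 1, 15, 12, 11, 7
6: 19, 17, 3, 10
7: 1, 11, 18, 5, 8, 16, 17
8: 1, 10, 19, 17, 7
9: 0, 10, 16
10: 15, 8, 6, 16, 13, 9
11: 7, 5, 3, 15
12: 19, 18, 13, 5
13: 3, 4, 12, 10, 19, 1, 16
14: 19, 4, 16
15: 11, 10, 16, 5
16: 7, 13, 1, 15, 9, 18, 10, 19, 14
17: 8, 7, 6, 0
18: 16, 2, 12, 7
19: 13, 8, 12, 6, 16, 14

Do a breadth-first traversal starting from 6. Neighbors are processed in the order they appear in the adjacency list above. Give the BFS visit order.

6 -> 19 -> 17 -> 3 -> 10 -> 13 -> 8 -> 12 -> 16 -> 14 -> 7 -> 0 -> 2 -> 11 -> 15 -> 9 -> 4 -> 1 -> 18 -> 5

Visit 6; enqueue 19, 17, 3, 10 → queue [19, 17, 3, 10]
Visit 19; enqueue 13, 8, 12, 16, 14 → queue [17, 3, 10, 13, 8, 12, 16, 14]
Visit 17; enqueue 7, 0 → queue [3, 10, 13, 8, 12, 16, 14, 7, 0]
Visit 3; enqueue 2, 11 → queue [10, 13, 8, 12, 16, 14, 7, 0, 2, 11]
Visit 10; enqueue 15, 9 → queue [13, 8, 12, 16, 14, 7, 0, 2, 11, 15, 9]
Visit 13; enqueue 4, 1 → queue [8, 12, 16, 14, 7, 0, 2, 11, 15, 9, 4, 1]
Visit 8 → queue [12, 16, 14, 7, 0, 2, 11, 15, 9, 4, 1]
Visit 12; enqueue 18, 5 → queue [16, 14, 7, 0, 2, 11, 15, 9, 4, 1, 18, 5]
Visit 16 → queue [14, 7, 0, 2, 11, 15, 9, 4, 1, 18, 5]
Visit 14 → queue [7, 0, 2, 11, 15, 9, 4, 1, 18, 5]
Visit 7 → queue [0, 2, 11, 15, 9, 4, 1, 18, 5]
Visit 0 → queue [2, 11, 15, 9, 4, 1, 18, 5]
Visit 2 → queue [11, 15, 9, 4, 1, 18, 5]
Visit 11 → queue [15, 9, 4, 1, 18, 5]
Visit 15 → queue [9, 4, 1, 18, 5]
Visit 9 → queue [4, 1, 18, 5]
Visit 4 → queue [1, 18, 5]
Visit 1 → queue [18, 5]
Visit 18 → queue [5]
Visit 5 → queue []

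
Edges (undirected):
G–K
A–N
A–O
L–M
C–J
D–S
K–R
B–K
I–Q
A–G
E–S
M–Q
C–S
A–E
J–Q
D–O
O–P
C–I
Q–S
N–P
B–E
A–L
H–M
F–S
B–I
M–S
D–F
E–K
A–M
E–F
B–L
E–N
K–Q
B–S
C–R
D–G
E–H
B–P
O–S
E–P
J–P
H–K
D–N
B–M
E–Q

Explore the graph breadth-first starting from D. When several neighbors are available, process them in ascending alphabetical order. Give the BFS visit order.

D, F, G, N, O, S, E, A, K, P, B, C, M, Q, H, L, R, J, I

Visit D; enqueue F, G, N, O, S → queue [F, G, N, O, S]
Visit F; enqueue E → queue [G, N, O, S, E]
Visit G; enqueue A, K → queue [N, O, S, E, A, K]
Visit N; enqueue P → queue [O, S, E, A, K, P]
Visit O → queue [S, E, A, K, P]
Visit S; enqueue B, C, M, Q → queue [E, A, K, P, B, C, M, Q]
Visit E; enqueue H → queue [A, K, P, B, C, M, Q, H]
Visit A; enqueue L → queue [K, P, B, C, M, Q, H, L]
Visit K; enqueue R → queue [P, B, C, M, Q, H, L, R]
Visit P; enqueue J → queue [B, C, M, Q, H, L, R, J]
Visit B; enqueue I → queue [C, M, Q, H, L, R, J, I]
Visit C → queue [M, Q, H, L, R, J, I]
Visit M → queue [Q, H, L, R, J, I]
Visit Q → queue [H, L, R, J, I]
Visit H → queue [L, R, J, I]
Visit L → queue [R, J, I]
Visit R → queue [J, I]
Visit J → queue [I]
Visit I → queue []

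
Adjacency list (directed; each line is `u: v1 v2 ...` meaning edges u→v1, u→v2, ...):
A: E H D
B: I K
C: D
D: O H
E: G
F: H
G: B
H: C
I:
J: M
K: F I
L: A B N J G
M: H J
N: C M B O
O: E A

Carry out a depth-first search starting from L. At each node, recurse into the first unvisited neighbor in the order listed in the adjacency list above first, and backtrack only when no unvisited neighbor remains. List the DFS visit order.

Visit L
L → A
A → E
E → G
G → B
B → I
B → K
K → F
F → H
H → C
C → D
D → O
L → N
N → M
M → J

L → A → E → G → B → I → K → F → H → C → D → O → N → M → J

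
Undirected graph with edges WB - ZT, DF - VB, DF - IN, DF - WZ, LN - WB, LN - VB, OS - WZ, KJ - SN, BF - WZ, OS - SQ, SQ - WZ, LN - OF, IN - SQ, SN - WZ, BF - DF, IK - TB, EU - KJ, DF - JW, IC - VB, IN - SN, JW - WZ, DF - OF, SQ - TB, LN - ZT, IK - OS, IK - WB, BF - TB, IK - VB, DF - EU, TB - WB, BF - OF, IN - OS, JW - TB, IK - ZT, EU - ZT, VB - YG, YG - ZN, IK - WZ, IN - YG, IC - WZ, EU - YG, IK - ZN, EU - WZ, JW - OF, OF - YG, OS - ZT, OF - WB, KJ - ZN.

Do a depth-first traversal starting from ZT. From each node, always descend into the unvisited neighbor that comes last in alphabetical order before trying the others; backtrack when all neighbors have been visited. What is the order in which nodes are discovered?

Visit ZT
ZT → WB
WB → TB
TB → SQ
SQ → WZ
WZ → SN
SN → KJ
KJ → ZN
ZN → YG
YG → VB
VB → LN
LN → OF
OF → JW
JW → DF
DF → IN
IN → OS
OS → IK
DF → EU
DF → BF
VB → IC

ZT -> WB -> TB -> SQ -> WZ -> SN -> KJ -> ZN -> YG -> VB -> LN -> OF -> JW -> DF -> IN -> OS -> IK -> EU -> BF -> IC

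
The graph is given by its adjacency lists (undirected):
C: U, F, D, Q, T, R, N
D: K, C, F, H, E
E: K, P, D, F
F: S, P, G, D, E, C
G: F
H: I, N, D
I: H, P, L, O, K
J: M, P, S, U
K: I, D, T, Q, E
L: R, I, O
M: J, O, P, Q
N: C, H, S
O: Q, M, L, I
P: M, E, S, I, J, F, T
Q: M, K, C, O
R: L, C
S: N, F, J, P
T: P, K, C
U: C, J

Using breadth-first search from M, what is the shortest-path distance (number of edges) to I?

2

Level 0: M
Level 1: J, O, P, Q
Level 2: C, E, F, I, K, L, S, T, U
Level 3: D, G, H, N, R
I first appears at level 2.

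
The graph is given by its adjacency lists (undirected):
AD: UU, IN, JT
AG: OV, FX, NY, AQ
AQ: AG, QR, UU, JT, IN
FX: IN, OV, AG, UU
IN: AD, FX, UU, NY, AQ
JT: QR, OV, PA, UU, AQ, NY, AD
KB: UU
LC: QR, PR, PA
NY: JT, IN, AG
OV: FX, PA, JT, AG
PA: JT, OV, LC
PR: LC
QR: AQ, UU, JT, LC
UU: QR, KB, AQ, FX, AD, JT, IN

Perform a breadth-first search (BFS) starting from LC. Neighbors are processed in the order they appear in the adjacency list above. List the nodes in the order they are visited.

Visit LC; enqueue QR, PR, PA → queue [QR, PR, PA]
Visit QR; enqueue AQ, UU, JT → queue [PR, PA, AQ, UU, JT]
Visit PR → queue [PA, AQ, UU, JT]
Visit PA; enqueue OV → queue [AQ, UU, JT, OV]
Visit AQ; enqueue AG, IN → queue [UU, JT, OV, AG, IN]
Visit UU; enqueue KB, FX, AD → queue [JT, OV, AG, IN, KB, FX, AD]
Visit JT; enqueue NY → queue [OV, AG, IN, KB, FX, AD, NY]
Visit OV → queue [AG, IN, KB, FX, AD, NY]
Visit AG → queue [IN, KB, FX, AD, NY]
Visit IN → queue [KB, FX, AD, NY]
Visit KB → queue [FX, AD, NY]
Visit FX → queue [AD, NY]
Visit AD → queue [NY]
Visit NY → queue []

LC QR PR PA AQ UU JT OV AG IN KB FX AD NY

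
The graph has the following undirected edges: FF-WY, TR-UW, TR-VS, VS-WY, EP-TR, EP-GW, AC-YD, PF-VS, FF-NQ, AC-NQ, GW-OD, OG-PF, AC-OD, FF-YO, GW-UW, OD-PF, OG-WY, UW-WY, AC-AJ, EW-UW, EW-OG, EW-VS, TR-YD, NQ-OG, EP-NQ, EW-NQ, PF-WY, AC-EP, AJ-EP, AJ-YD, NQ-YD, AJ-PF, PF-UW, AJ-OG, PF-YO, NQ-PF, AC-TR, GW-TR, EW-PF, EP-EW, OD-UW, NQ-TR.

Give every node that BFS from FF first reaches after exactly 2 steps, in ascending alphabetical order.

Level 0: FF
Level 1: NQ, WY, YO
Level 2: AC, EP, EW, OG, PF, TR, UW, VS, YD
Level 3: AJ, GW, OD

AC, EP, EW, OG, PF, TR, UW, VS, YD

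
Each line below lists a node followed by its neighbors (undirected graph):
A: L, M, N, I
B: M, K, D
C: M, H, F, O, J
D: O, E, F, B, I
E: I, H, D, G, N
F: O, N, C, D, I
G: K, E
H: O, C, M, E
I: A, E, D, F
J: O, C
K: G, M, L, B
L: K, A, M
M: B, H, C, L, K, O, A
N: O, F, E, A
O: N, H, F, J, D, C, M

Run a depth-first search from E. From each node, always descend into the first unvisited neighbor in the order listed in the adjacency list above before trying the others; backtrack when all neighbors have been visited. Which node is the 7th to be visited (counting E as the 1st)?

M

Visit E
E → I
I → A
A → L
L → K
K → G
K → M
M → B
B → D
D → O
O → N
N → F
F → C
C → H
C → J

Visit order: E, I, A, L, K, G, M, B, D, O, N, F, C, H, J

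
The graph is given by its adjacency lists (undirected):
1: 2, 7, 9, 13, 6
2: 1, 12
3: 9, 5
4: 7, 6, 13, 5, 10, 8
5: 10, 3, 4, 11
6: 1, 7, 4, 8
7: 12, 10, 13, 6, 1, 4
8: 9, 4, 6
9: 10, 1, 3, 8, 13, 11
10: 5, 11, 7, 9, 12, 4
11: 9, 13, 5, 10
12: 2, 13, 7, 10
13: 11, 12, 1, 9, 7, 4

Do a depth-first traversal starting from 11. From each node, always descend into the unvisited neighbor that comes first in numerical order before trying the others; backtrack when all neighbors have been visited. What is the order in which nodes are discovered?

Visit 11
11 → 5
5 → 3
3 → 9
9 → 1
1 → 2
2 → 12
12 → 7
7 → 4
4 → 6
6 → 8
4 → 10
4 → 13

11, 5, 3, 9, 1, 2, 12, 7, 4, 6, 8, 10, 13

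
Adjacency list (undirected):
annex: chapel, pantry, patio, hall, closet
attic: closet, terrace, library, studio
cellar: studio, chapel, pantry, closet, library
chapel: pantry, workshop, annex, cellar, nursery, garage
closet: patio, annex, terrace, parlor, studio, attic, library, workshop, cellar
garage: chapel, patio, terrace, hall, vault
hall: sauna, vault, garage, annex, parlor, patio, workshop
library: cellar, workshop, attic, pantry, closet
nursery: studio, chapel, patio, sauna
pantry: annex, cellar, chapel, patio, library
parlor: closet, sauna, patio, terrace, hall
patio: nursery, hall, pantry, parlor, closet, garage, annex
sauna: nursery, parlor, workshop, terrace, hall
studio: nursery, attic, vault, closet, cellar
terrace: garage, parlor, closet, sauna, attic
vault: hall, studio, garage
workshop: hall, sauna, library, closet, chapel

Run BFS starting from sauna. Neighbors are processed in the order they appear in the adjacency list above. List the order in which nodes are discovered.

sauna nursery parlor workshop terrace hall studio chapel patio closet library garage attic vault annex cellar pantry

Visit sauna; enqueue nursery, parlor, workshop, terrace, hall → queue [nursery, parlor, workshop, terrace, hall]
Visit nursery; enqueue studio, chapel, patio → queue [parlor, workshop, terrace, hall, studio, chapel, patio]
Visit parlor; enqueue closet → queue [workshop, terrace, hall, studio, chapel, patio, closet]
Visit workshop; enqueue library → queue [terrace, hall, studio, chapel, patio, closet, library]
Visit terrace; enqueue garage, attic → queue [hall, studio, chapel, patio, closet, library, garage, attic]
Visit hall; enqueue vault, annex → queue [studio, chapel, patio, closet, library, garage, attic, vault, annex]
Visit studio; enqueue cellar → queue [chapel, patio, closet, library, garage, attic, vault, annex, cellar]
Visit chapel; enqueue pantry → queue [patio, closet, library, garage, attic, vault, annex, cellar, pantry]
Visit patio → queue [closet, library, garage, attic, vault, annex, cellar, pantry]
Visit closet → queue [library, garage, attic, vault, annex, cellar, pantry]
Visit library → queue [garage, attic, vault, annex, cellar, pantry]
Visit garage → queue [attic, vault, annex, cellar, pantry]
Visit attic → queue [vault, annex, cellar, pantry]
Visit vault → queue [annex, cellar, pantry]
Visit annex → queue [cellar, pantry]
Visit cellar → queue [pantry]
Visit pantry → queue []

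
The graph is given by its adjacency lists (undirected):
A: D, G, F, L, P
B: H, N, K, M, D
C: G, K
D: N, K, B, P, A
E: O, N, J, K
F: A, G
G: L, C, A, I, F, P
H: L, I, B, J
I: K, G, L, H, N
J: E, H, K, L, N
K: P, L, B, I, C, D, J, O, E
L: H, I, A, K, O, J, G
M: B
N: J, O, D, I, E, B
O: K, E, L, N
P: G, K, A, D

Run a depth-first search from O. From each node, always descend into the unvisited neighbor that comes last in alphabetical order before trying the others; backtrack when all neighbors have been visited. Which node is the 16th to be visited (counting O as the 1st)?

E

Visit O
O → N
N → J
J → L
L → K
K → P
P → G
G → I
I → H
H → B
B → M
B → D
D → A
A → F
G → C
K → E

Visit order: O, N, J, L, K, P, G, I, H, B, M, D, A, F, C, E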